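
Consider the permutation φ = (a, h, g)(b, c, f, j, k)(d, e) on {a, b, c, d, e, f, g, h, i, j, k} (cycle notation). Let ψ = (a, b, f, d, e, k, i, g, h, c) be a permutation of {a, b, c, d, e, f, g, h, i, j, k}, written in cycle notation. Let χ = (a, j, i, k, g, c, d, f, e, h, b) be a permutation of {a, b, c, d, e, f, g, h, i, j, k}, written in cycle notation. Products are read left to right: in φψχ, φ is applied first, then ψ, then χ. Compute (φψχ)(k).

e

Chase k: φ(k) = b; ψ(b) = f; χ(f) = e. Hence (φψχ)(k) = e.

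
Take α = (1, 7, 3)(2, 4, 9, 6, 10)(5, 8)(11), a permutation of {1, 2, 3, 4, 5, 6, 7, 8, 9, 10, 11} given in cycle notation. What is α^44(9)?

9 lies in the 5-cycle (2, 4, 9, 6, 10).
Since the cycle has length 5, α^44 acts on it the same as α^4 (44 mod 5 = 4).
Advancing 4 steps from 9: 9 → 6 → 10 → 2 → 4.

4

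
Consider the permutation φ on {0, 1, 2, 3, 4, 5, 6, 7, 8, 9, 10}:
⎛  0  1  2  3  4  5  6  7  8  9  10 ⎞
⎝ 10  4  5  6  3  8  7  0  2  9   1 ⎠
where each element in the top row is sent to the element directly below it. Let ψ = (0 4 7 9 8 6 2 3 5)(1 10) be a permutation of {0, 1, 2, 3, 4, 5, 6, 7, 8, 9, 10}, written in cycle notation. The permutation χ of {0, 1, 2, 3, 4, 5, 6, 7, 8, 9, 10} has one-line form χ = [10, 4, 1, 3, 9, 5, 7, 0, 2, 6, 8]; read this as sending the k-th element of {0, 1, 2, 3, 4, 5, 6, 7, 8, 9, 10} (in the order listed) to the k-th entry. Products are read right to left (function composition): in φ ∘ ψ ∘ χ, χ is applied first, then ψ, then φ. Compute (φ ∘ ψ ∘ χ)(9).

Apply the permutations in order: χ(9) = 6, then ψ(6) = 2, then φ(2) = 5. So (φ ∘ ψ ∘ χ)(9) = 5.

5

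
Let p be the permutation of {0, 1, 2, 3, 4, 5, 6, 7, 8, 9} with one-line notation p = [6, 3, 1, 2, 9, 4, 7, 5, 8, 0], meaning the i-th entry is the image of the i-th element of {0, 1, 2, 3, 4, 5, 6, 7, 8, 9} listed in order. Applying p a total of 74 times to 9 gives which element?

Tracing 9 → 0 → … returns to 9 after 6 steps, so 9 lies in a 6-cycle (0, 6, 7, 5, 4, 9).
Powers repeat with period 6 on this cycle, and 74 mod 6 = 2, so p^74(9) = p^2(9).
Advancing 2 steps from 9: 9 → 0 → 6.

6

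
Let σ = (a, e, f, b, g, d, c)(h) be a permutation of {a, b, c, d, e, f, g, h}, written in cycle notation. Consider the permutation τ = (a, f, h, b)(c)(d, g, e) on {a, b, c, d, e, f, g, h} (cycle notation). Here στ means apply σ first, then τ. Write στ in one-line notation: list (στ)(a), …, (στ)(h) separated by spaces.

Chase each element through σ then τ: a → e → d; b → g → e; c → a → f; d → c → c; e → f → h; f → b → a; g → d → g; h → h → b.
So στ in one-line form is d e f c h a g b.

d e f c h a g b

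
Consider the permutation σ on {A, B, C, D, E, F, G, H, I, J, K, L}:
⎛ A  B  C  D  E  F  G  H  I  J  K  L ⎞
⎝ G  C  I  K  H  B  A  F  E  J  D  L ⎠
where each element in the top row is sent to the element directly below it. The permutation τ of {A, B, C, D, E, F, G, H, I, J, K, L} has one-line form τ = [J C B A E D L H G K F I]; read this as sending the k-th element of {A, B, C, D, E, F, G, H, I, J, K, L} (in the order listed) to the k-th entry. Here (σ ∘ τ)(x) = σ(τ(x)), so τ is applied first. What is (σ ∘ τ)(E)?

First apply τ: τ(E) = E, then σ(E) = H. Thus (σ ∘ τ)(E) = H.

H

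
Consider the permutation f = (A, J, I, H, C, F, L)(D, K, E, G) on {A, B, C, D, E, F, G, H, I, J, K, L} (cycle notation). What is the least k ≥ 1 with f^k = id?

The disjoint cycles have lengths 7, 4, 1.
The order is lcm(7, 4) = 28.

28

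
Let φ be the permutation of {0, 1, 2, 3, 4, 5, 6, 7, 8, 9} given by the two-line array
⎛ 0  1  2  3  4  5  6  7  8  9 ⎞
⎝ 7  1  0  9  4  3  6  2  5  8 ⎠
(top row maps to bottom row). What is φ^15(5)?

8

Tracing 5 → 3 → … returns to 5 after 4 steps, so 5 lies in a 4-cycle (3 9 8 5).
Powers repeat with period 4 on this cycle, and 15 mod 4 = 3, so φ^15(5) = φ^3(5).
Advancing 3 steps from 5: 5 → 3 → 9 → 8.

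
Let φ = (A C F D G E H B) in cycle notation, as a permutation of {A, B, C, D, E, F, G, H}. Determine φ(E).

H

E appears in (A C F D G E H B); the next entry (wrapping around) is H.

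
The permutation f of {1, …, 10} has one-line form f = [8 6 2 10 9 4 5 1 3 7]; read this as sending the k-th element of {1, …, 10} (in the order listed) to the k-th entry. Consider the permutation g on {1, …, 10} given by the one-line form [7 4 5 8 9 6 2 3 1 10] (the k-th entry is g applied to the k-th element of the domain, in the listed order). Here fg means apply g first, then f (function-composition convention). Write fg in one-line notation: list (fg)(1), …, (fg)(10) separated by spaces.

(fg)(x) = f(g(x)). Computing each image: f(g(1)) = f(7) = 5, f(g(2)) = f(4) = 10, f(g(3)) = f(5) = 9, f(g(4)) = f(8) = 1, f(g(5)) = f(9) = 3, f(g(6)) = f(6) = 4, f(g(7)) = f(2) = 6, f(g(8)) = f(3) = 2, f(g(9)) = f(1) = 8, f(g(10)) = f(10) = 7.
Hence fg = [5 10 9 1 3 4 6 2 8 7].

5 10 9 1 3 4 6 2 8 7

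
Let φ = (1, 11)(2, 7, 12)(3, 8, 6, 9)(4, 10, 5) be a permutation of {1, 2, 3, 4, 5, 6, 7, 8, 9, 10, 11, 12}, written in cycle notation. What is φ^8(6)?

6

6 lies in the 4-cycle (3, 8, 6, 9).
Powers repeat with period 4 on this cycle, and 8 mod 4 = 0, so φ^8(6) = φ^0(6).
So φ^8(6) = 6.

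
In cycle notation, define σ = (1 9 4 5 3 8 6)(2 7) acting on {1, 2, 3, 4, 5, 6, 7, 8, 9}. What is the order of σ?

14

The disjoint cycles have lengths 7, 2.
The order is lcm(7, 2) = 14.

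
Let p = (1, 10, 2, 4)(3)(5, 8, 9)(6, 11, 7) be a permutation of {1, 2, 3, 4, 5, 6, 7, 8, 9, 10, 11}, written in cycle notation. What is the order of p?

12

The cycle type of p is (4, 3, 3, 1).
The order of p is the least common multiple of its cycle lengths: lcm(4, 3, 3) = 12.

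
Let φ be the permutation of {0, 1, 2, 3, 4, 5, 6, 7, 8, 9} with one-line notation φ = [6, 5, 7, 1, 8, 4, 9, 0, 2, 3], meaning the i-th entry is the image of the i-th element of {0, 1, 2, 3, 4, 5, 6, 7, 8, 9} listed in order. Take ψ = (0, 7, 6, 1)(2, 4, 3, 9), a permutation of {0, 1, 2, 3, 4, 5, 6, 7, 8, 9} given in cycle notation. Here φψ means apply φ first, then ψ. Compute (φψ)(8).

4

φ(8) = 2, then ψ(2) = 4; composing gives (φψ)(8) = 4.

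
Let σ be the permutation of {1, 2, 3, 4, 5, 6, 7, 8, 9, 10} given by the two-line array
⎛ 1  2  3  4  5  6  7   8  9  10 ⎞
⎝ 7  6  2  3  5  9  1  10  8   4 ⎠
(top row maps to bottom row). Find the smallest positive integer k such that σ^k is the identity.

Decomposing into disjoint cycles gives cycle lengths 7, 2, 1.
The order of σ is the least common multiple of its cycle lengths: lcm(7, 2) = 14.

14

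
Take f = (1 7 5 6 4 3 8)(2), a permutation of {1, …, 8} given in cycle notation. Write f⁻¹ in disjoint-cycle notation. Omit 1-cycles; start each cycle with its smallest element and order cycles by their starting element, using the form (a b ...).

The inverse reverses each cycle.
After reversing and putting each cycle's least element first, f⁻¹ = (1 8 3 4 6 5 7).

(1 8 3 4 6 5 7)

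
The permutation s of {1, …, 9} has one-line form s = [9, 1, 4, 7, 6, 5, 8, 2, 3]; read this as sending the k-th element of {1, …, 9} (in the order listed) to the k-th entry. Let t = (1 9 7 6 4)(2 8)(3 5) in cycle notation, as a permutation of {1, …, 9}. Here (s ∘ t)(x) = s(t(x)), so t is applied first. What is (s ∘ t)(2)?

2

t(2) = 8, then s(8) = 2; composing gives (s ∘ t)(2) = 2.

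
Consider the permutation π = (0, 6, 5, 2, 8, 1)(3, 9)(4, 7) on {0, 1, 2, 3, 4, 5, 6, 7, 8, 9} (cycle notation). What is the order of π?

The disjoint cycles have lengths 6, 2, 2.
Since disjoint cycles commute, ord(π) = lcm(6, 2, 2) = 6.

6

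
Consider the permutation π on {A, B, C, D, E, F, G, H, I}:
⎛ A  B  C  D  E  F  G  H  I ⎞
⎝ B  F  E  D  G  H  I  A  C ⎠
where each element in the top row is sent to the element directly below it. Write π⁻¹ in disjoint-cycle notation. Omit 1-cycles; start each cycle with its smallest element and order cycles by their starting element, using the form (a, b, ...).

(A, H, F, B)(C, I, G, E)

First write π in disjoint cycles: (A, B, F, H)(C, E, G, I).
Reversing each cycle (and rotating so the smallest element leads) gives π⁻¹ = (A, H, F, B)(C, I, G, E).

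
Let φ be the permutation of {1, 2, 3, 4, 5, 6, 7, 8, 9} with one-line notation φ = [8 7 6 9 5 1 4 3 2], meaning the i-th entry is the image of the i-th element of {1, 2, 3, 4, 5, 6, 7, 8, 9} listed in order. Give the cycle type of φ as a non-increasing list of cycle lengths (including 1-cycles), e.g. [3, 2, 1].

The disjoint cycles are (1, 8, 3, 6)(2, 7, 4, 9)(5), with lengths 4, 4, 1 in non-increasing order.

[4, 4, 1]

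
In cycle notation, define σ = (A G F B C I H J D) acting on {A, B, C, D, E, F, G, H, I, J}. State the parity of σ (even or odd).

even

The cycle lengths are 9, 1.
A cycle is odd iff its length is even; σ has 0 even-length cycles, so sgn(σ) = (−1)^0 and σ is even.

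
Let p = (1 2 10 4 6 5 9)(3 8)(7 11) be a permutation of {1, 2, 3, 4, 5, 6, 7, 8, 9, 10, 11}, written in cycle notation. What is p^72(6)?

9

6 lies in the 7-cycle (1 2 10 4 6 5 9).
Since the cycle has length 7, p^72 acts on it the same as p^2 (72 mod 7 = 2).
Advancing 2 steps from 6: 6 → 5 → 9.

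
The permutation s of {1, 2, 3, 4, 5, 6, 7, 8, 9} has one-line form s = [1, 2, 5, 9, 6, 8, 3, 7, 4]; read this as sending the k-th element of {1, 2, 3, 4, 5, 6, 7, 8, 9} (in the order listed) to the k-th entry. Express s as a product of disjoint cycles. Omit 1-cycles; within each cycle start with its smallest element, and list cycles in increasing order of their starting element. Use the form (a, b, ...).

From 3: 3 → 5 → 6 → 8 → 7 → 3, closing the cycle (3, 5, 6, 8, 7).
Repeating from the next unused element and collecting all non-trivial cycles gives (3, 5, 6, 8, 7)(4, 9).

(3, 5, 6, 8, 7)(4, 9)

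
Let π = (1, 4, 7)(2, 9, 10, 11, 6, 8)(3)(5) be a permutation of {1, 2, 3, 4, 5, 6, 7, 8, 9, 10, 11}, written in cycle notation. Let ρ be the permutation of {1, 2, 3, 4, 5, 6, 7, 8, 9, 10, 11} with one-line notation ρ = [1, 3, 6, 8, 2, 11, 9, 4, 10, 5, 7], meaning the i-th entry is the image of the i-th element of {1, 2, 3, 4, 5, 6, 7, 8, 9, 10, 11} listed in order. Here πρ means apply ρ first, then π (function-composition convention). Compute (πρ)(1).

4

(πρ)(1) = π(ρ(1)). ρ(1) = 1, then π(1) = 4. So (πρ)(1) = 4.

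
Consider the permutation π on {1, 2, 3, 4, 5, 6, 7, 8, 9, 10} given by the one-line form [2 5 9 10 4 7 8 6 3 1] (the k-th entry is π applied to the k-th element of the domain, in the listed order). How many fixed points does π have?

0

No element satisfies π(x) = x, so there are 0 fixed points.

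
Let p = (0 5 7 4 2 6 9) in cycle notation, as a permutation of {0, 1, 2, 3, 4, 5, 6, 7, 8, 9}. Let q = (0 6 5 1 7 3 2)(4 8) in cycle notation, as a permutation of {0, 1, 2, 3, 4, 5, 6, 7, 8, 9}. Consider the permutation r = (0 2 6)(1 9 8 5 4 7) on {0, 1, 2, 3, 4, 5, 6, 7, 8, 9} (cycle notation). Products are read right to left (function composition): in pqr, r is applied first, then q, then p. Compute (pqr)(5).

Apply the permutations in order: r(5) = 4, then q(4) = 8, then p(8) = 8. So (pqr)(5) = 8.

8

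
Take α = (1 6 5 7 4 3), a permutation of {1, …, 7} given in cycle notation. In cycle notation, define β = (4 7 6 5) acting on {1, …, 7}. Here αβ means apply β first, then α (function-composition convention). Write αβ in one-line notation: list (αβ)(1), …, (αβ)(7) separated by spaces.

Chase each element through β then α: 1 → 1 → 6; 2 → 2 → 2; 3 → 3 → 1; 4 → 7 → 4; 5 → 4 → 3; 6 → 5 → 7; 7 → 6 → 5.
Collecting the images, αβ = [6 2 1 4 3 7 5].

6 2 1 4 3 7 5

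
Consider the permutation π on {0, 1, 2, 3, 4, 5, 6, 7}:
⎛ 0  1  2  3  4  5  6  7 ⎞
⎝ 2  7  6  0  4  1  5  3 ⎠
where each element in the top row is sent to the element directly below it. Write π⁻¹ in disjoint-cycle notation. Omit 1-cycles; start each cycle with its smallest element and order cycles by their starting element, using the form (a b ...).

First write π in disjoint cycles: (0 2 6 5 1 7 3).
Reversing each cycle (and rotating so the smallest element leads) gives π⁻¹ = (0 3 7 1 5 6 2).

(0 3 7 1 5 6 2)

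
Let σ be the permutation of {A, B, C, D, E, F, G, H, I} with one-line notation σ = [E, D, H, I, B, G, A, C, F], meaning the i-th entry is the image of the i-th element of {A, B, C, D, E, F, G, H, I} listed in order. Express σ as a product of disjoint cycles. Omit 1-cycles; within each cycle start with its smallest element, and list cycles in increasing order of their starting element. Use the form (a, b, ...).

Iterating σ from A gives A → E → B → D → I → F → G → A; that is the 7-cycle (A, E, B, D, I, F, G).
Repeating from the next unused element and collecting all non-trivial cycles gives (A, E, B, D, I, F, G)(C, H).

(A, E, B, D, I, F, G)(C, H)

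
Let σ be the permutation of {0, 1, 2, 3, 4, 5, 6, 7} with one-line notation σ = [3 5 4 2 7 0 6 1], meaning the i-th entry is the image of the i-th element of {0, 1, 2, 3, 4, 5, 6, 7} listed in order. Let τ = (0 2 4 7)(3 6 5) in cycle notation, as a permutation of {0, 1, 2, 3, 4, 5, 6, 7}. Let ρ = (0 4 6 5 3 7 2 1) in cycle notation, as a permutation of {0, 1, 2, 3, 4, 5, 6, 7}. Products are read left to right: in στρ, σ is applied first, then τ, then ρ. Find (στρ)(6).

3

(στρ)(6) = ρ(τ(σ(6))). σ(6) = 6, then τ(6) = 5, then ρ(5) = 3, so the result is 3.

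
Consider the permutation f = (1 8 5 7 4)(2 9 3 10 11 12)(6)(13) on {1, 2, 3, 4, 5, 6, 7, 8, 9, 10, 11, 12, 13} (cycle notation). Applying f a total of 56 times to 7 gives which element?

7 lies in the 5-cycle (1 8 5 7 4).
On a 5-cycle, f^5 is the identity, so f^56 = f^1 there (56 ≡ 1 mod 5).
Advancing 1 step from 7: 7 → 4.

4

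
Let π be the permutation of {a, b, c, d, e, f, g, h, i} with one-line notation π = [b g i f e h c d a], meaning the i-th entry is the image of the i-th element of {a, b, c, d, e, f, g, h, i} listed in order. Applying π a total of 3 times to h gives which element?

h

Tracing h → d → … returns to h after 3 steps, so h lies in a 3-cycle (d f h).
Powers repeat with period 3 on this cycle, and 3 mod 3 = 0, so π^3(h) = π^0(h).
So π^3(h) = h.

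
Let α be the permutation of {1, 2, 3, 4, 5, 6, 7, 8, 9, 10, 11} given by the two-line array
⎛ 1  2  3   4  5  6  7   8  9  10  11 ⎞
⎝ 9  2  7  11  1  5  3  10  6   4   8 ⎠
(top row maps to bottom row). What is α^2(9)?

5

Tracing 9 → 6 → … returns to 9 after 4 steps, so 9 lies in a 4-cycle (1, 9, 6, 5).
Advancing 2 steps from 9: 9 → 6 → 5.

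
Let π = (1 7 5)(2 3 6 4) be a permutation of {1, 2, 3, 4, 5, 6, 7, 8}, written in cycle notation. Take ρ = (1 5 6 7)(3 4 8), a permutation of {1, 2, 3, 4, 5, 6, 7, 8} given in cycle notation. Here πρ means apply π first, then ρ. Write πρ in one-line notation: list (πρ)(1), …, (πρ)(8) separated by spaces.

(πρ)(x) = ρ(π(x)). Computing each image: ρ(π(1)) = ρ(7) = 1, ρ(π(2)) = ρ(3) = 4, ρ(π(3)) = ρ(6) = 7, ρ(π(4)) = ρ(2) = 2, ρ(π(5)) = ρ(1) = 5, ρ(π(6)) = ρ(4) = 8, ρ(π(7)) = ρ(5) = 6, ρ(π(8)) = ρ(8) = 3.
Hence πρ = [1 4 7 2 5 8 6 3].

1 4 7 2 5 8 6 3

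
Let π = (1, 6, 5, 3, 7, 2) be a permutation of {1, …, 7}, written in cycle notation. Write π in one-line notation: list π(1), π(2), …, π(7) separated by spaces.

Each element maps to the next entry in its cycle (wrapping to the front): 1→6, 2→1, 3→7, 4→4, 5→3, 6→5, 7→2.
So the one-line form is 6 1 7 4 3 5 2.

6 1 7 4 3 5 2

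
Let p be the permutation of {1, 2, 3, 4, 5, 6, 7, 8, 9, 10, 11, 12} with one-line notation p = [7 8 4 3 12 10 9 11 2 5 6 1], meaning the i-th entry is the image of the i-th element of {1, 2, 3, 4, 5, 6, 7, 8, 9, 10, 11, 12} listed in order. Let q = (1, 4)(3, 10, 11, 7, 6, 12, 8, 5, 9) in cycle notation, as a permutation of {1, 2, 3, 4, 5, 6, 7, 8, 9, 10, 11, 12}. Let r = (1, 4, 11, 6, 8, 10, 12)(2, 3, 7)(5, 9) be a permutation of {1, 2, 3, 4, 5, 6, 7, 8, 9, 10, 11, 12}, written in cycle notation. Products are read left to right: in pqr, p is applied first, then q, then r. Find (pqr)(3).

Apply the permutations in order: p(3) = 4, then q(4) = 1, then r(1) = 4. So (pqr)(3) = 4.

4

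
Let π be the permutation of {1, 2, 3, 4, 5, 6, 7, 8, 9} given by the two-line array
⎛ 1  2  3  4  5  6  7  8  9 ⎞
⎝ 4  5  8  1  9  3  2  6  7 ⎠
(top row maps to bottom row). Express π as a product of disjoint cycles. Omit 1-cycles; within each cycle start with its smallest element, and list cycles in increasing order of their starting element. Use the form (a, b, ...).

(1, 4)(2, 5, 9, 7)(3, 8, 6)

From 1: 1 → 4 → 1, closing the cycle (1, 4).
Repeating from the next unused element and collecting all non-trivial cycles gives (1, 4)(2, 5, 9, 7)(3, 8, 6).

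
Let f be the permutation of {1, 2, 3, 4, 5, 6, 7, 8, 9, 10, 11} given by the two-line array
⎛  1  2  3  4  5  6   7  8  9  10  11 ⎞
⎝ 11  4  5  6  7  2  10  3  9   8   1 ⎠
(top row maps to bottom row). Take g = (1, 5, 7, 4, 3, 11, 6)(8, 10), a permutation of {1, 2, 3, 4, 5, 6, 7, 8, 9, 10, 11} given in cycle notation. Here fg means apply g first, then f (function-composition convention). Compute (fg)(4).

First apply g: g(4) = 3, then f(3) = 5. Thus (fg)(4) = 5.

5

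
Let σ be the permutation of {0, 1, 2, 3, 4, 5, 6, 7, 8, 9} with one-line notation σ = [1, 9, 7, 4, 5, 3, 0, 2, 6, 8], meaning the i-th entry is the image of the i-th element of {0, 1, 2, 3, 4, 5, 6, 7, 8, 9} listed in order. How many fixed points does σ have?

No element satisfies σ(x) = x, so there are 0 fixed points.

0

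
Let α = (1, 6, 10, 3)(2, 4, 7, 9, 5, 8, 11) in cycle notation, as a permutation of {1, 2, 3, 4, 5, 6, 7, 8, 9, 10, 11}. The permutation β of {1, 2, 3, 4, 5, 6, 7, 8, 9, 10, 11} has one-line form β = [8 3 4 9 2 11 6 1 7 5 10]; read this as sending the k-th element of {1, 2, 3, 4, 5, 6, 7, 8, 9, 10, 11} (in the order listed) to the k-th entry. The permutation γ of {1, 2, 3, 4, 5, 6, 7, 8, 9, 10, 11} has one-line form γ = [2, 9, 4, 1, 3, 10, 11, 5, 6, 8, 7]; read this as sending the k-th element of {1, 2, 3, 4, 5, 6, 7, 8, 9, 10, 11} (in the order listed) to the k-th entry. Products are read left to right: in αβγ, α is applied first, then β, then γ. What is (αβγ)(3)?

5

Apply the permutations in order: α(3) = 1, then β(1) = 8, then γ(8) = 5. So (αβγ)(3) = 5.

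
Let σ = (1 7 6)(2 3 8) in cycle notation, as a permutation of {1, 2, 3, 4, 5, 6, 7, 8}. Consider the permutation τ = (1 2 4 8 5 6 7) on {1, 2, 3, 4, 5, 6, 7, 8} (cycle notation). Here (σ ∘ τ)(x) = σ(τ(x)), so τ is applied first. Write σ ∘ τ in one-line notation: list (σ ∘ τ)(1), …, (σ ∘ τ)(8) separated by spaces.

Chase each element through τ then σ: 1 → 2 → 3; 2 → 4 → 4; 3 → 3 → 8; 4 → 8 → 2; 5 → 6 → 1; 6 → 7 → 6; 7 → 1 → 7; 8 → 5 → 5.
So σ ∘ τ in one-line form is 3 4 8 2 1 6 7 5.

3 4 8 2 1 6 7 5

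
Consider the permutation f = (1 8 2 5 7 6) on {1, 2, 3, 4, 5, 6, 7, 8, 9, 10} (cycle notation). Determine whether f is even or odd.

The cycle lengths are 6, 1, 1, 1, 1.
A cycle of length ℓ contributes ℓ−1 transpositions, so f is a product of 5 transpositions — odd.

odd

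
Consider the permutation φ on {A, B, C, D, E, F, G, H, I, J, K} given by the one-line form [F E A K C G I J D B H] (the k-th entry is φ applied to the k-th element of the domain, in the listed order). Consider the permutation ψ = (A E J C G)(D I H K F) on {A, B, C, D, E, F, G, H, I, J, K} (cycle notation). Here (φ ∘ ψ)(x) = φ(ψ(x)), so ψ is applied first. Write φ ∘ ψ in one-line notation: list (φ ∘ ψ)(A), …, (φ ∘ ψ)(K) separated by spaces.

C E I D B K F H J A G

Chase each element through ψ then φ: A → E → C; B → B → E; C → G → I; D → I → D; E → J → B; F → D → K; G → A → F; H → K → H; I → H → J; J → C → A; K → F → G.
So φ ∘ ψ in one-line form is C E I D B K F H J A G.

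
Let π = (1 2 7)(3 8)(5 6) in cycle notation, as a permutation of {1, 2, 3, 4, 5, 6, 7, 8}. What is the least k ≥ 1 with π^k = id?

6

The disjoint cycles have lengths 3, 2, 2, 1.
The order is lcm(3, 2, 2) = 6.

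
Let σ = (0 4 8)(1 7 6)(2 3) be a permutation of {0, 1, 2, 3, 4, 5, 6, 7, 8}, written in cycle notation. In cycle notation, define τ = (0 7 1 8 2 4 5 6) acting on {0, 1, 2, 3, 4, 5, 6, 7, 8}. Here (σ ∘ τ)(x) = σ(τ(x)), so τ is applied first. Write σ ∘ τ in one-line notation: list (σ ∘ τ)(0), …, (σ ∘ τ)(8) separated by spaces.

6 0 8 2 5 1 4 7 3

For each element, apply τ then σ: 0 → 7 → 6; 1 → 8 → 0; 2 → 4 → 8; 3 → 3 → 2; 4 → 5 → 5; 5 → 6 → 1; 6 → 0 → 4; 7 → 1 → 7; 8 → 2 → 3.
Collecting the images, σ ∘ τ = [6 0 8 2 5 1 4 7 3].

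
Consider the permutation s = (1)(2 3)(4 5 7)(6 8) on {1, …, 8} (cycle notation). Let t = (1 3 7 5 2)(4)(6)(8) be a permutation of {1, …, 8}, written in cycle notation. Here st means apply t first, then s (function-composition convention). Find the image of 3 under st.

4

First apply t: t(3) = 7, then s(7) = 4. Thus (st)(3) = 4.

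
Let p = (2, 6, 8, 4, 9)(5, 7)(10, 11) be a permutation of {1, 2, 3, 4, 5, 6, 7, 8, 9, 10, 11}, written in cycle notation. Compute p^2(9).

6

9 lies in the 5-cycle (2, 6, 8, 4, 9).
Stepping 2 places around the cycle: 9 → 2 → 6.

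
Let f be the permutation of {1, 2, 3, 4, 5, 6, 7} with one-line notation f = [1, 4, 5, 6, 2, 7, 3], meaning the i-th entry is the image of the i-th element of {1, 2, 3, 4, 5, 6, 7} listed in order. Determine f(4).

6

4 is element number 4 of the domain, and entry number 4 of the one-line form is 6, so f(4) = 6.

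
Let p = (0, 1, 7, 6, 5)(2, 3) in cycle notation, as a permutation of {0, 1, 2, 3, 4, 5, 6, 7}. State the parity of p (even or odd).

odd

The cycle lengths are 5, 2, 1.
A cycle of length ℓ contributes ℓ−1 transpositions, so p is a product of 4 + 1 = 5 transpositions — odd.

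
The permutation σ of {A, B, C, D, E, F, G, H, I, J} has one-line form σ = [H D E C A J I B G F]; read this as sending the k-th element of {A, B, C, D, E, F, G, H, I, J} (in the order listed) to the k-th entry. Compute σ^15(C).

Tracing C → E → … returns to C after 6 steps, so C lies in a 6-cycle (A, H, B, D, C, E).
Powers repeat with period 6 on this cycle, and 15 mod 6 = 3, so σ^15(C) = σ^3(C).
Advancing 3 steps from C: C → E → A → H.

H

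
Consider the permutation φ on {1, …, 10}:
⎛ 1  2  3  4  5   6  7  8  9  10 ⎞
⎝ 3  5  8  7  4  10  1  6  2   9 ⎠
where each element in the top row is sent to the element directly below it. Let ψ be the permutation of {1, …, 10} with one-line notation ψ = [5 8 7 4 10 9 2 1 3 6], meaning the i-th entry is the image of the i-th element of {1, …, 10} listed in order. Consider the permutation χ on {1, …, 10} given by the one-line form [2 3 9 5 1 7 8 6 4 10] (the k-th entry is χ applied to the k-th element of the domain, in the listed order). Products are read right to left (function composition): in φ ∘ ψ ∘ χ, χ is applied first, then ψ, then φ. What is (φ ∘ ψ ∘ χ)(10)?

10

(φ ∘ ψ ∘ χ)(10) = φ(ψ(χ(10))). χ(10) = 10, then ψ(10) = 6, then φ(6) = 10, so the result is 10.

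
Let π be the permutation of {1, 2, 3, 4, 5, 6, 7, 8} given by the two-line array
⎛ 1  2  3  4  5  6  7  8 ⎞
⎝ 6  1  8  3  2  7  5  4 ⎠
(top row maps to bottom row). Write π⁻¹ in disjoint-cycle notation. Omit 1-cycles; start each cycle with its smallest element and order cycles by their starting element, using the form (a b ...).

(1 2 5 7 6)(3 4 8)

First write π in disjoint cycles: (1 6 7 5 2)(3 8 4).
Reversing each cycle (and rotating so the smallest element leads) gives π⁻¹ = (1 2 5 7 6)(3 4 8).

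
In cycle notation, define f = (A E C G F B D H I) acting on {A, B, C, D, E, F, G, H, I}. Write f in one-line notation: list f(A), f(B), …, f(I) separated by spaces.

Image by image: A→E, B→D, C→G, D→H, E→C, F→B, G→F, H→I, I→A.
So the one-line form is E D G H C B F I A.

E D G H C B F I A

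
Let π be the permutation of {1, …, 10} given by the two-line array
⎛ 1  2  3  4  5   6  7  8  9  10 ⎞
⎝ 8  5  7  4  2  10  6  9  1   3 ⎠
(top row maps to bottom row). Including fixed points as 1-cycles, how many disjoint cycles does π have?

The cycle decomposition is (1, 8, 9)(2, 5)(3, 7, 6, 10)(4), which has 4 cycles (counting 1-cycles).

4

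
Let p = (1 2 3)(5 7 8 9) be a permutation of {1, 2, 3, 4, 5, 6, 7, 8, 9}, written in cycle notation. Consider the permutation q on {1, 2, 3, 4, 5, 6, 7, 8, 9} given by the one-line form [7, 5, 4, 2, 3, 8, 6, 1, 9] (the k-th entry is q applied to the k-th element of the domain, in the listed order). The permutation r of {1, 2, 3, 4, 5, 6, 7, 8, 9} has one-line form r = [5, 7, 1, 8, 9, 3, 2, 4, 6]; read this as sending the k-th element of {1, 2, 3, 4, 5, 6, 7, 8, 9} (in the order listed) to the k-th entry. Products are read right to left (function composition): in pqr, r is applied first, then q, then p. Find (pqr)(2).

Apply the permutations in order: r(2) = 7, then q(7) = 6, then p(6) = 6. So (pqr)(2) = 6.

6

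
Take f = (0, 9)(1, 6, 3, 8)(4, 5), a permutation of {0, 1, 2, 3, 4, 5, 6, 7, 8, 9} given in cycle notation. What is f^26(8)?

6

8 lies in the 4-cycle (1, 6, 3, 8).
Since the cycle has length 4, f^26 acts on it the same as f^2 (26 mod 4 = 2).
Stepping 2 places around the cycle: 8 → 1 → 6.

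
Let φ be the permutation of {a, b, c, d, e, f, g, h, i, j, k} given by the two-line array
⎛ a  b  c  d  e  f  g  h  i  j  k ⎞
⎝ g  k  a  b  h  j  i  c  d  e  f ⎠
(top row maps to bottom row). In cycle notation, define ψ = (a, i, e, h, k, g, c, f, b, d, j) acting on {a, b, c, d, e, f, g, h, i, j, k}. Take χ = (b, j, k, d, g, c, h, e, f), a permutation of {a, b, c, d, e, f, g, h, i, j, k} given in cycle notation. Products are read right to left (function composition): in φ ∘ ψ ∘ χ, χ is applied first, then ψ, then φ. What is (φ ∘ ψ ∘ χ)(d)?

(φ ∘ ψ ∘ χ)(d) = φ(ψ(χ(d))). χ(d) = g, then ψ(g) = c, then φ(c) = a, so the result is a.

a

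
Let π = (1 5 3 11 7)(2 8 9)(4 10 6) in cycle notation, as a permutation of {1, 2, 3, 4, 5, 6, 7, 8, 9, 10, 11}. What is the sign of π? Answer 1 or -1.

1

The cycle lengths are 5, 3, 3.
A cycle is odd iff its length is even; π has 0 even-length cycles, so sgn(π) = (−1)^0 and π is even.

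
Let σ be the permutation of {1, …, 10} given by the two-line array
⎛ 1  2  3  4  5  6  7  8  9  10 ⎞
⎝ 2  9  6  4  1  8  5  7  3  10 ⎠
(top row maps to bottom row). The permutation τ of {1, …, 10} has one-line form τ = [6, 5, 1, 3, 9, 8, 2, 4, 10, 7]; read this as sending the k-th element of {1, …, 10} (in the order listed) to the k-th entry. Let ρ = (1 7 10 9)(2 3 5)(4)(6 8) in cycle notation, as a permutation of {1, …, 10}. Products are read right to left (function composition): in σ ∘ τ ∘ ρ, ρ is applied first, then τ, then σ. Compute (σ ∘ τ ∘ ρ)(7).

Apply the permutations in order: ρ(7) = 10, then τ(10) = 7, then σ(7) = 5. So (σ ∘ τ ∘ ρ)(7) = 5.

5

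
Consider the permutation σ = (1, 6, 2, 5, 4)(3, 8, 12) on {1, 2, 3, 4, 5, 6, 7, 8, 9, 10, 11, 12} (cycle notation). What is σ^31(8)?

8 lies in the 3-cycle (3, 8, 12).
Powers repeat with period 3 on this cycle, and 31 mod 3 = 1, so σ^31(8) = σ^1(8).
Advancing 1 step from 8: 8 → 12.

12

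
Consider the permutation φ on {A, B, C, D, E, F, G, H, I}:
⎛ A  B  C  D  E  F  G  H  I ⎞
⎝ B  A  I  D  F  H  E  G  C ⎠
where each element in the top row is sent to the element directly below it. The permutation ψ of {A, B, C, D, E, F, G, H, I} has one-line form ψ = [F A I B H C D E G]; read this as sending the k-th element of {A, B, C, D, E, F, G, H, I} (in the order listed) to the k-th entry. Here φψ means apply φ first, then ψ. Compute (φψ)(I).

I

(φψ)(I) = ψ(φ(I)). φ(I) = C, then ψ(C) = I. So (φψ)(I) = I.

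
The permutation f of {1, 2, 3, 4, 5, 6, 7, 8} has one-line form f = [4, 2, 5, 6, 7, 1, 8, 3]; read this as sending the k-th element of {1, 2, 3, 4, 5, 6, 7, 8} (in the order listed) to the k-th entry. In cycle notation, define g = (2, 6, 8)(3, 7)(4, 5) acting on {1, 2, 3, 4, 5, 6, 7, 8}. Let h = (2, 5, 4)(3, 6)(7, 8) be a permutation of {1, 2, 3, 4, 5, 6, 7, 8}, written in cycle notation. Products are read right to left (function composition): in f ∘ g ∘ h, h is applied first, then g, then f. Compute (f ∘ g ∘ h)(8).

(f ∘ g ∘ h)(8) = f(g(h(8))). h(8) = 7, then g(7) = 3, then f(3) = 5, so the result is 5.

5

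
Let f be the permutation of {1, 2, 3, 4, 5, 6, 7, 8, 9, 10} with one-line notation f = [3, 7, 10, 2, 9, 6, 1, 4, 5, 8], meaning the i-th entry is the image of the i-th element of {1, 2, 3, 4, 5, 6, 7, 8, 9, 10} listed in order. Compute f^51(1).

10

Tracing 1 → 3 → … returns to 1 after 7 steps, so 1 lies in a 7-cycle (1, 3, 10, 8, 4, 2, 7).
On a 7-cycle, f^7 is the identity, so f^51 = f^2 there (51 ≡ 2 mod 7).
Stepping 2 places around the cycle: 1 → 3 → 10.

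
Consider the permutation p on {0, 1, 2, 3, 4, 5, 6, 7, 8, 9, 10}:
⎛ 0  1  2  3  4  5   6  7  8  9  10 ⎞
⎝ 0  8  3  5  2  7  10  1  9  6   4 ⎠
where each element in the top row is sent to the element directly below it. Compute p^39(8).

Tracing 8 → 9 → … returns to 8 after 10 steps, so 8 lies in a 10-cycle (1 8 9 6 10 4 2 3 5 7).
Since the cycle has length 10, p^39 acts on it the same as p^9 (39 mod 10 = 9).
Advancing 9 steps from 8: 8 → 9 → 6 → 10 → 4 → 2 → 3 → 5 → 7 → 1.

1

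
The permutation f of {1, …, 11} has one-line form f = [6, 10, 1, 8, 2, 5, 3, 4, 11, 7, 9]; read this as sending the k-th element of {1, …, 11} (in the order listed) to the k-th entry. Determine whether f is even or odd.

In disjoint-cycle form the cycle lengths are 7, 2, 2.
A cycle is odd iff its length is even; f has 2 even-length cycles, so sgn(f) = (−1)^2 and f is even.

even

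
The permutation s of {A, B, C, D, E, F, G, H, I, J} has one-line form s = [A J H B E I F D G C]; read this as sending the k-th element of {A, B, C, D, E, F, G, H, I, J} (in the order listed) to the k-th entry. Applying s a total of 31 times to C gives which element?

Tracing C → H → … returns to C after 5 steps, so C lies in a 5-cycle (B J C H D).
Powers repeat with period 5 on this cycle, and 31 mod 5 = 1, so s^31(C) = s^1(C).
Stepping 1 place around the cycle: C → H.

H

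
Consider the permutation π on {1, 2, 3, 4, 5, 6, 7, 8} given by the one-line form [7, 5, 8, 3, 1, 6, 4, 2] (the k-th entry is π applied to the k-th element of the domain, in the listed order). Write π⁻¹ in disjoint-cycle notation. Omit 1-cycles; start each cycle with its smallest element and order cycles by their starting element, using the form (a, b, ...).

(1, 5, 2, 8, 3, 4, 7)

The cycle decomposition of π is (1, 7, 4, 3, 8, 2, 5).
The inverse reverses every cycle; in canonical form, π⁻¹ = (1, 5, 2, 8, 3, 4, 7).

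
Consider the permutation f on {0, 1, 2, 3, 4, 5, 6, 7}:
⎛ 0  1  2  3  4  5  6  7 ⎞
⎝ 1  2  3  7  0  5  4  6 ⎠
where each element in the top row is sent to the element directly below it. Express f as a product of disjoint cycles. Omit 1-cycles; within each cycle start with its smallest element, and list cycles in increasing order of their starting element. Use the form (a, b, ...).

Iterating f from 0 gives 0 → 1 → 2 → 3 → 7 → 6 → 4 → 0; that is the 7-cycle (0, 1, 2, 3, 7, 6, 4).
Repeating from the next unused element and collecting all non-trivial cycles gives (0, 1, 2, 3, 7, 6, 4).

(0, 1, 2, 3, 7, 6, 4)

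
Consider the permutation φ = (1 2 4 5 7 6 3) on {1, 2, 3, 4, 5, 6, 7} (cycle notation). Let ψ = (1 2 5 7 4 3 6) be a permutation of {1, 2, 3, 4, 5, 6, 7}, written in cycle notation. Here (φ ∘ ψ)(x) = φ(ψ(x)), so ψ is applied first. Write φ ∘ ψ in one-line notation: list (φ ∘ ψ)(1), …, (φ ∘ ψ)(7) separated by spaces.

4 7 3 1 6 2 5

(φ ∘ ψ)(x) = φ(ψ(x)). Computing each image: φ(ψ(1)) = φ(2) = 4, φ(ψ(2)) = φ(5) = 7, φ(ψ(3)) = φ(6) = 3, φ(ψ(4)) = φ(3) = 1, φ(ψ(5)) = φ(7) = 6, φ(ψ(6)) = φ(1) = 2, φ(ψ(7)) = φ(4) = 5.
Hence φ ∘ ψ = [4 7 3 1 6 2 5].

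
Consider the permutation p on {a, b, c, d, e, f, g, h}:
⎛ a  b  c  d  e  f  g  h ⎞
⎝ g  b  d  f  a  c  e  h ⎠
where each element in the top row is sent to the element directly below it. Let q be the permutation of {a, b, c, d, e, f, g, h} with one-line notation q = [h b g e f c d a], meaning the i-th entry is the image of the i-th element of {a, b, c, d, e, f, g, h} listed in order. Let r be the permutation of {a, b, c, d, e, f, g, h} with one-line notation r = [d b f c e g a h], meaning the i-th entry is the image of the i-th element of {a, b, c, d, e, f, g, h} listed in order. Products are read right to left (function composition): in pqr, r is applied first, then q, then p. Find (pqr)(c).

Chase c: r(c) = f; q(f) = c; p(c) = d. Hence (pqr)(c) = d.

d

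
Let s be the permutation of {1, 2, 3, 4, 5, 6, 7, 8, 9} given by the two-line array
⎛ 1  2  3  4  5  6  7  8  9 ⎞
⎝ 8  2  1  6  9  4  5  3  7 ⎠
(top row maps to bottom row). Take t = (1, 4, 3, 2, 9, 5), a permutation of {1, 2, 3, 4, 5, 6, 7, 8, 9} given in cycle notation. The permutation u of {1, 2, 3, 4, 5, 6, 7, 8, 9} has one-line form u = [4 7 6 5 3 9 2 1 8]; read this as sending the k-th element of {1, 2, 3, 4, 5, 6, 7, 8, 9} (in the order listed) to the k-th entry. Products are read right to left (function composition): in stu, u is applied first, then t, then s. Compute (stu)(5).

Chase 5: u(5) = 3; t(3) = 2; s(2) = 2. Hence (stu)(5) = 2.

2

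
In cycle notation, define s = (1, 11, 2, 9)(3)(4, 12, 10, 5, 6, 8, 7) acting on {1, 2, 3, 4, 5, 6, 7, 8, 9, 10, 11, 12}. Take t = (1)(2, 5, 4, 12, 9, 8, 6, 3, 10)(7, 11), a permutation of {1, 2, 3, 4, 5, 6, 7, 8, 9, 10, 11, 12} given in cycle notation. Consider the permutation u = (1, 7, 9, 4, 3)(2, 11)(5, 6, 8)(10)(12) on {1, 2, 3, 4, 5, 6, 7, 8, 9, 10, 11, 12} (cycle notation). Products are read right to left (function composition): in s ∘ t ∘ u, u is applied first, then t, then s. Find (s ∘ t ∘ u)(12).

1

Apply the permutations in order: u(12) = 12, then t(12) = 9, then s(9) = 1. So (s ∘ t ∘ u)(12) = 1.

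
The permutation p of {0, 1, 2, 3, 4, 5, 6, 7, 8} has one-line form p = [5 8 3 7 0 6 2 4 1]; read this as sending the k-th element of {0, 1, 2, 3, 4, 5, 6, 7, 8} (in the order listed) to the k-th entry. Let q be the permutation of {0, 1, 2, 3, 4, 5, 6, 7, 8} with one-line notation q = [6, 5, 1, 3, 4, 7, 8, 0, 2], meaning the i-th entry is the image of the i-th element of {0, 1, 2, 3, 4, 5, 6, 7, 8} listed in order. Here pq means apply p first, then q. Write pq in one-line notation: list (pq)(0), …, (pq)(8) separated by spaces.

Chase each element through p then q: 0 → 5 → 7; 1 → 8 → 2; 2 → 3 → 3; 3 → 7 → 0; 4 → 0 → 6; 5 → 6 → 8; 6 → 2 → 1; 7 → 4 → 4; 8 → 1 → 5.
So pq in one-line form is 7 2 3 0 6 8 1 4 5.

7 2 3 0 6 8 1 4 5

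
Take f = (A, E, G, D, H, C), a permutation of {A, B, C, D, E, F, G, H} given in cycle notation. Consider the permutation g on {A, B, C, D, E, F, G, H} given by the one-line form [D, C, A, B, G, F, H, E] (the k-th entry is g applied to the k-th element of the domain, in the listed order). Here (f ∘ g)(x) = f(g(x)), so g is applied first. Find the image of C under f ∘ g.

E

g(C) = A, then f(A) = E; composing gives (f ∘ g)(C) = E.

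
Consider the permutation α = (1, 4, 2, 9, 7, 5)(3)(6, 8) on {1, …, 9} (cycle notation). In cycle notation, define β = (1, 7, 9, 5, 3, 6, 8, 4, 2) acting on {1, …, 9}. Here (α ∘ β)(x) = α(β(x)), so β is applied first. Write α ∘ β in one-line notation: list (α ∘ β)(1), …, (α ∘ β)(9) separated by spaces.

(α ∘ β)(x) = α(β(x)). Computing each image: α(β(1)) = α(7) = 5, α(β(2)) = α(1) = 4, α(β(3)) = α(6) = 8, α(β(4)) = α(2) = 9, α(β(5)) = α(3) = 3, α(β(6)) = α(8) = 6, α(β(7)) = α(9) = 7, α(β(8)) = α(4) = 2, α(β(9)) = α(5) = 1.
Hence α ∘ β = [5 4 8 9 3 6 7 2 1].

5 4 8 9 3 6 7 2 1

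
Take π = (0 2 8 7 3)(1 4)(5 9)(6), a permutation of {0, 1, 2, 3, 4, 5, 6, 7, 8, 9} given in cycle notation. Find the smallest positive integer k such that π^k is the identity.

10

The cycle type of π is (5, 2, 2, 1).
Since disjoint cycles commute, ord(π) = lcm(5, 2, 2) = 10.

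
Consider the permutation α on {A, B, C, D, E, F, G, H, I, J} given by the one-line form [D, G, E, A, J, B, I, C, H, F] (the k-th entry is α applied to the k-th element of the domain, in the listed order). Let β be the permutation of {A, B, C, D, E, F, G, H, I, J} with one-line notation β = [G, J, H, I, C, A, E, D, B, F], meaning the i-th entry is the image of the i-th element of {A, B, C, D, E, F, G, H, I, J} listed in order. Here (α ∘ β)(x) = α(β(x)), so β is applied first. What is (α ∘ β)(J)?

B

(α ∘ β)(J) = α(β(J)). β(J) = F, then α(F) = B. So (α ∘ β)(J) = B.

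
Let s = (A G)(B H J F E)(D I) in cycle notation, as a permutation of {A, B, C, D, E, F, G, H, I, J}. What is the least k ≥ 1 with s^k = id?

10

The disjoint cycles have lengths 5, 2, 2, 1.
The order of s is the least common multiple of its cycle lengths: lcm(5, 2, 2) = 10.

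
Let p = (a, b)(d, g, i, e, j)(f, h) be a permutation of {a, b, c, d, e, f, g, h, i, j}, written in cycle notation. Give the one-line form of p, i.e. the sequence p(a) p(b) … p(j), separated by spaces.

b a c g j h i f e d

Image by image: a↦b, b↦a, c↦c, d↦g, e↦j, f↦h, g↦i, h↦f, i↦e, j↦d.
Listing these in domain order gives b a c g j h i f e d.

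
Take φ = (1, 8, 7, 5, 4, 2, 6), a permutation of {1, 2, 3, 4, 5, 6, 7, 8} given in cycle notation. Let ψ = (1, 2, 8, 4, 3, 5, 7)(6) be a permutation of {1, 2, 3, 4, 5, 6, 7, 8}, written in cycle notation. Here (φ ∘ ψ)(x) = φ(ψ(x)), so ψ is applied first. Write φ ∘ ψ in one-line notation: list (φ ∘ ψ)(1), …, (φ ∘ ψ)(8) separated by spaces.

6 7 4 3 5 1 8 2

For each element, apply ψ then φ: 1 → 2 → 6; 2 → 8 → 7; 3 → 5 → 4; 4 → 3 → 3; 5 → 7 → 5; 6 → 6 → 1; 7 → 1 → 8; 8 → 4 → 2.
Collecting the images, φ ∘ ψ = [6 7 4 3 5 1 8 2].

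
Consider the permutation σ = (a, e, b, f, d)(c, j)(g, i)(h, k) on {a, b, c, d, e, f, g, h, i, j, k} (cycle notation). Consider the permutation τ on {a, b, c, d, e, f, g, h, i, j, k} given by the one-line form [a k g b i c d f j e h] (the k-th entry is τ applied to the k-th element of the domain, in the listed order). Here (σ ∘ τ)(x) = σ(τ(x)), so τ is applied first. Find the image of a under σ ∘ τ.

e

(σ ∘ τ)(a) = σ(τ(a)). τ(a) = a, then σ(a) = e. So (σ ∘ τ)(a) = e.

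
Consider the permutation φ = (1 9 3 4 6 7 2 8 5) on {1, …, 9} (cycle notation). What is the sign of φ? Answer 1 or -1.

The cycle lengths are 9.
A cycle of length ℓ contributes ℓ−1 transpositions, so φ is a product of 8 transpositions — even.

1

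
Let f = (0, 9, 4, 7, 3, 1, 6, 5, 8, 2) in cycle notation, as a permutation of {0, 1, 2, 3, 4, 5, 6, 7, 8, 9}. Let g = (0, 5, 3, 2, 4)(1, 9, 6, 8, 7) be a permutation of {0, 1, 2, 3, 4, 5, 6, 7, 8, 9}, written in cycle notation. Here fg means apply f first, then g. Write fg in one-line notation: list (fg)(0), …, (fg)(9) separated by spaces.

(fg)(x) = g(f(x)). Computing each image: g(f(0)) = g(9) = 6, g(f(1)) = g(6) = 8, g(f(2)) = g(0) = 5, g(f(3)) = g(1) = 9, g(f(4)) = g(7) = 1, g(f(5)) = g(8) = 7, g(f(6)) = g(5) = 3, g(f(7)) = g(3) = 2, g(f(8)) = g(2) = 4, g(f(9)) = g(4) = 0.
Hence fg = [6 8 5 9 1 7 3 2 4 0].

6 8 5 9 1 7 3 2 4 0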